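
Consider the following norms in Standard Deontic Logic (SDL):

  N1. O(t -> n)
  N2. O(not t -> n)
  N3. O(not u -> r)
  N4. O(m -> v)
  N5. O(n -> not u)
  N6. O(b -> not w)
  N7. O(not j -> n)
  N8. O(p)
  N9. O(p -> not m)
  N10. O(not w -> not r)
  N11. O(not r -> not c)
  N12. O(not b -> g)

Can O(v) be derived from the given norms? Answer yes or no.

No

Premise 4 is O(m -> v), but O(m) is not derivable from the premises, so it does not yield O(v).
No other premise forces O(v). An ideal world satisfying every premise can still have v false, so O(v) is not derivable.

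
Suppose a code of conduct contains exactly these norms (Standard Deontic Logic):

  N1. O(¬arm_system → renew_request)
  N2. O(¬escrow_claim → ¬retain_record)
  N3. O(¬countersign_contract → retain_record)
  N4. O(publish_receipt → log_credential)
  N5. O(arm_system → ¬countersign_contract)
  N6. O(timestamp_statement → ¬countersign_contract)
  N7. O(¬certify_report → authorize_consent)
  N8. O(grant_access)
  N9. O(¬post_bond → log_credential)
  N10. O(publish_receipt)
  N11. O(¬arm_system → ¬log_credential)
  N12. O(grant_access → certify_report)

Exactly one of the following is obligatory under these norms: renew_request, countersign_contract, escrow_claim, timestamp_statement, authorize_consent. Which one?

From premise 10 we have O(publish_receipt).
Applying K to premise 4 (O(publish_receipt → log_credential)) and O(publish_receipt) yields O(log_credential).
Premise 11 is O(¬arm_system → ¬log_credential); contrapositively O(log_credential → arm_system). Since O(log_credential) holds, K gives O(arm_system).
With premise 5, O(arm_system → ¬countersign_contract), the K-axiom yields O(¬countersign_contract).
With premise 3, O(¬countersign_contract → retain_record), the K-axiom yields O(retain_record).
Premise 2 is O(¬escrow_claim → ¬retain_record); contrapositively O(retain_record → escrow_claim). Since O(retain_record) holds, K gives O(escrow_claim).
So O(escrow_claim) holds — escrow_claim is obligatory. None of the other listed options is made obligatory by any chain of premises.

escrow_claim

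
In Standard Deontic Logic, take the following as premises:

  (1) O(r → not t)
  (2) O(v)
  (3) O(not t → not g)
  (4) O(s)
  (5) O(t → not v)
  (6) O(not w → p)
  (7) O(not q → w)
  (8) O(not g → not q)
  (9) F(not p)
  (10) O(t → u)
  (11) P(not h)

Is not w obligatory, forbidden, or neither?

Premise 2 states O(v) outright.
Premise 5 is O(t → not v); contrapositively O(v → not t). Since O(v) holds, K gives O(not t).
Applying K to premise 3 (O(not t → not g)) and O(not t) yields O(not g).
Premise 8 is O(not g → not q); since O(not g), deontic closure gives O(not q).
From O(not q) and premise 7, O(not q → w), we obtain O(w).
Premises 1, 4, 6, 9, 10, 11 do not contribute to this derivation.
Thus O(w), which is F(not w): not w is forbidden.

Forbidden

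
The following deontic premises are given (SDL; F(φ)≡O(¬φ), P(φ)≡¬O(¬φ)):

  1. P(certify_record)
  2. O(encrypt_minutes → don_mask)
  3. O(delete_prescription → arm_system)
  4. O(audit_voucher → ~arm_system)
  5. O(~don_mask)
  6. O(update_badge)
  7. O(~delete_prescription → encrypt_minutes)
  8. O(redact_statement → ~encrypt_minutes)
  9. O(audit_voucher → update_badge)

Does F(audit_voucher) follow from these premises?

Yes

Premise 5 gives O(~don_mask).
Premise 2, O(encrypt_minutes → don_mask), contraposes to O(~don_mask → ~encrypt_minutes); with O(~don_mask) we get O(~encrypt_minutes).
The contrapositive of premise 7 (O(~delete_prescription → encrypt_minutes)) is O(~encrypt_minutes → delete_prescription), and O(~encrypt_minutes) is already established, so O(delete_prescription).
With premise 3, O(delete_prescription → arm_system), the K-axiom yields O(arm_system).
Premise 4, O(audit_voucher → ~arm_system), contraposes to O(arm_system → ~audit_voucher); with O(arm_system) we get O(~audit_voucher).
Premises 1, 6, 8, 9 do not contribute to this derivation.
So O(~audit_voucher) holds, i.e. F(audit_voucher). The claim follows.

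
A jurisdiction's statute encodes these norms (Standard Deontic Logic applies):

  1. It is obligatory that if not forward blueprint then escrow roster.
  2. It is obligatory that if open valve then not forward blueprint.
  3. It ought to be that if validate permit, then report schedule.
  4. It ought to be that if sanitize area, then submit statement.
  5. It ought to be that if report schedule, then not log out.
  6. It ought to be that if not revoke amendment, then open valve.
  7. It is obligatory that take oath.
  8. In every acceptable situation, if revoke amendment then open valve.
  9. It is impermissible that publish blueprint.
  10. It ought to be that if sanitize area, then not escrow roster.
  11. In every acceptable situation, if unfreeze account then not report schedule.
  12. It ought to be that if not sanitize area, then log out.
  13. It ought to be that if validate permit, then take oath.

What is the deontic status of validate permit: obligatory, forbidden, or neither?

Forbidden

By case analysis on ¬revoke_amendment: premise 6 gives O(¬revoke_amendment → open_valve) and premise 8 gives O(revoke_amendment → open_valve), so O(open_valve) either way.
With premise 2, O(open_valve → ¬forward_blueprint), the K-axiom yields O(¬forward_blueprint).
With premise 1, O(¬forward_blueprint → escrow_roster), the K-axiom yields O(escrow_roster).
Premise 10 is O(sanitize_area → ¬escrow_roster); contrapositively O(escrow_roster → ¬sanitize_area). Since O(escrow_roster) holds, K gives O(¬sanitize_area).
Premise 12 is O(¬sanitize_area → log_out); since O(¬sanitize_area), deontic closure gives O(log_out).
Premise 5 is O(report_schedule → ¬log_out); contrapositively O(log_out → ¬report_schedule). Since O(log_out) holds, K gives O(¬report_schedule).
Premise 3 is O(validate_permit → report_schedule); contrapositively O(¬report_schedule → ¬validate_permit). Since O(¬report_schedule) holds, K gives O(¬validate_permit).
Premises 4, 7, 9, 11, 13 do not contribute to this derivation.
Thus O(¬validate_permit), which is F(validate_permit): validate_permit is forbidden.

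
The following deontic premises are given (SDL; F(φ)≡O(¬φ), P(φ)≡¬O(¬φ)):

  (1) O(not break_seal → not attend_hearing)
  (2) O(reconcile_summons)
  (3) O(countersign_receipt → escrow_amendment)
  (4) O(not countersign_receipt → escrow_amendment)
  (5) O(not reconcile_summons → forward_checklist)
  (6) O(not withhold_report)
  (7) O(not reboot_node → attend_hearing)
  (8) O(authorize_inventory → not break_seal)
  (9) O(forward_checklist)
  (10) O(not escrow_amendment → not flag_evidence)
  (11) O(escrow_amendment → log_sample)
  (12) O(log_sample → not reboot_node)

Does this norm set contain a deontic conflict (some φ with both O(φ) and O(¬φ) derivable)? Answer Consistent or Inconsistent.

Consistent

Premise 5 is O(not reconcile_summons → forward_checklist); even if O(forward_checklist) held, inferring O(not reconcile_summons) would be affirming the consequent — invalid.
So O(not reconcile_summons) is not derivable, and the apparent clash with O(reconcile_summons) does not arise.
A world satisfying every obligation exists (e.g. attend_hearing=true, authorize_inventory=false, break_seal=true, countersign_receipt=false, escrow_amendment=true, flag_evidence=false, forward_checklist=true, log_sample=true, reboot_node=false, reconcile_summons=true, withhold_report=false); no atom is both obligatory and forbidden, so the set is consistent.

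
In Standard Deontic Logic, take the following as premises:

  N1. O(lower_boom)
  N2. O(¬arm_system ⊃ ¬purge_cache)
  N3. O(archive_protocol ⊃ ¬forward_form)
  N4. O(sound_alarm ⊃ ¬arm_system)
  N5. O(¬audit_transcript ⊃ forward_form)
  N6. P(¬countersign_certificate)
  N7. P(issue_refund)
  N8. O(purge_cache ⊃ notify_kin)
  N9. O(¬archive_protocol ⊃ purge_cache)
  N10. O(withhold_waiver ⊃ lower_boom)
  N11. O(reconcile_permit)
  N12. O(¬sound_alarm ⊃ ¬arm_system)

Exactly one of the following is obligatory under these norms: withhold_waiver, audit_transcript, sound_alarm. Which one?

By case analysis on ¬sound_alarm: premise 12 gives O(¬sound_alarm ⊃ ¬arm_system) and premise 4 gives O(sound_alarm ⊃ ¬arm_system), so O(¬arm_system) either way.
With premise 2, O(¬arm_system ⊃ ¬purge_cache), the K-axiom yields O(¬purge_cache).
Premise 9, O(¬archive_protocol ⊃ purge_cache), contraposes to O(¬purge_cache ⊃ archive_protocol); with O(¬purge_cache) we get O(archive_protocol).
Premise 3 is O(archive_protocol ⊃ ¬forward_form); since O(archive_protocol), deontic closure gives O(¬forward_form).
The contrapositive of premise 5 (O(¬audit_transcript ⊃ forward_form)) is O(¬forward_form ⊃ audit_transcript), and O(¬forward_form) is already established, so O(audit_transcript).
So O(audit_transcript) holds — audit_transcript is obligatory. None of the other listed options is made obligatory by any chain of premises.

audit_transcript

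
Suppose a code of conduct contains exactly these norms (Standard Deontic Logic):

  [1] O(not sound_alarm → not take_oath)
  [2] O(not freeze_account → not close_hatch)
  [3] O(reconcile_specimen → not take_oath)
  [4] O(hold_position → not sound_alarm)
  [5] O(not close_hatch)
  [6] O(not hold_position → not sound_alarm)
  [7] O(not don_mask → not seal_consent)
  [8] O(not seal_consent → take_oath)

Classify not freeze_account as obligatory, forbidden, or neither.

Neither

Premise 2 is O(not freeze_account → not close_hatch); even if O(not close_hatch) held, inferring O(not freeze_account) would be affirming the consequent — invalid.
No premise or chain of K-axiom applications forces O(not freeze_account), and none forces O(freeze_account). So not freeze_account is neither obligatory nor forbidden under these norms.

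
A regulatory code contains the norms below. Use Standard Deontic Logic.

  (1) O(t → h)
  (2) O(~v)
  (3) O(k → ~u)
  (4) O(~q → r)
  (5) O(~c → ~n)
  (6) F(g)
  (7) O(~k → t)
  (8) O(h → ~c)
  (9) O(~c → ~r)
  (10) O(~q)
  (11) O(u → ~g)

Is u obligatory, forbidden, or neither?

Forbidden

Premise 10 states O(~q) outright.
From O(~q) and premise 4, O(~q → r), we obtain O(r).
The contrapositive of premise 9 (O(~c → ~r)) is O(r → c), and O(r) is already established, so O(c).
Premise 8, O(h → ~c), contraposes to O(c → ~h); with O(c) we get O(~h).
Premise 1, O(t → h), contraposes to O(~h → ~t); with O(~h) we get O(~t).
Premise 7 is O(~k → t); contrapositively O(~t → k). Since O(~t) holds, K gives O(k).
Applying K to premise 3 (O(k → ~u)) and O(k) yields O(~u).
Premises 2, 5, 6, 11 do not contribute to this derivation.
Thus O(~u), which is F(u): u is forbidden.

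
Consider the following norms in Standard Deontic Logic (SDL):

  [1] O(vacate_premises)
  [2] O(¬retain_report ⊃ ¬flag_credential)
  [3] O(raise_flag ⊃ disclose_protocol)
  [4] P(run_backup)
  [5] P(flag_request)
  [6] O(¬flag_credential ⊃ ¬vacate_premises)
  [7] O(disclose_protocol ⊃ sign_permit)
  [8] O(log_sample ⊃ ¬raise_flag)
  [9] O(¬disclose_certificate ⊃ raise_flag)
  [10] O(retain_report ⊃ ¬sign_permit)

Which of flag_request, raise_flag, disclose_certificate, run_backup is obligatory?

disclose_certificate

Premise 1 gives O(vacate_premises).
Premise 6, O(¬flag_credential ⊃ ¬vacate_premises), contraposes to O(vacate_premises ⊃ flag_credential); with O(vacate_premises) we get O(flag_credential).
The contrapositive of premise 2 (O(¬retain_report ⊃ ¬flag_credential)) is O(flag_credential ⊃ retain_report), and O(flag_credential) is already established, so O(retain_report).
With premise 10, O(retain_report ⊃ ¬sign_permit), the K-axiom yields O(¬sign_permit).
Premise 7, O(disclose_protocol ⊃ sign_permit), contraposes to O(¬sign_permit ⊃ ¬disclose_protocol); with O(¬sign_permit) we get O(¬disclose_protocol).
The contrapositive of premise 3 (O(raise_flag ⊃ disclose_protocol)) is O(¬disclose_protocol ⊃ ¬raise_flag), and O(¬disclose_protocol) is already established, so O(¬raise_flag).
The contrapositive of premise 9 (O(¬disclose_certificate ⊃ raise_flag)) is O(¬raise_flag ⊃ disclose_certificate), and O(¬raise_flag) is already established, so O(disclose_certificate).
So O(disclose_certificate) holds — disclose_certificate is obligatory. None of the other listed options is made obligatory by any chain of premises.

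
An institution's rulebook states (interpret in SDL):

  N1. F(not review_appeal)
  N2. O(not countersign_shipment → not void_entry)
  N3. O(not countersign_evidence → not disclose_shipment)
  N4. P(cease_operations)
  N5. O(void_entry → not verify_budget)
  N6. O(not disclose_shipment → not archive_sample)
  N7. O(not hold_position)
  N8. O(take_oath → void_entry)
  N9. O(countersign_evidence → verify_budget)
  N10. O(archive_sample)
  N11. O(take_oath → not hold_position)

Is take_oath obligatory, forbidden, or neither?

Premise 10 states O(archive_sample) outright.
Premise 6 is O(not disclose_shipment → not archive_sample); contrapositively O(archive_sample → disclose_shipment). Since O(archive_sample) holds, K gives O(disclose_shipment).
The contrapositive of premise 3 (O(not countersign_evidence → not disclose_shipment)) is O(disclose_shipment → countersign_evidence), and O(disclose_shipment) is already established, so O(countersign_evidence).
With premise 9, O(countersign_evidence → verify_budget), the K-axiom yields O(verify_budget).
Premise 5, O(void_entry → not verify_budget), contraposes to O(verify_budget → not void_entry); with O(verify_budget) we get O(not void_entry).
Premise 8 is O(take_oath → void_entry); contrapositively O(not void_entry → not take_oath). Since O(not void_entry) holds, K gives O(not take_oath).
Premises 1, 2, 4, 7, 11 do not contribute to this derivation.
Thus O(not take_oath), which is F(take_oath): take_oath is forbidden.

Forbidden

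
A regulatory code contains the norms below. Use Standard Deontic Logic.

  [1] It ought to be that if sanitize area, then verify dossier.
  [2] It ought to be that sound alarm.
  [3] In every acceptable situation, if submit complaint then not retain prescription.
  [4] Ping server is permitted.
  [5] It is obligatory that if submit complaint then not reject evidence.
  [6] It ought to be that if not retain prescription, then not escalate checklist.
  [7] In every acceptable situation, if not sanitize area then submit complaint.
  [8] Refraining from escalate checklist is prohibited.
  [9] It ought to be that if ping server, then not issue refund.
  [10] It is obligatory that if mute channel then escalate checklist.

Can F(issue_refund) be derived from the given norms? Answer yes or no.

Premise 9 is O(ping_server → ¬issue_refund), but O(ping_server) is not derivable from the premises (the permission P(ping_server) asserts only ¬O(¬ping_server), not O(ping_server)), so it does not yield O(¬issue_refund).
No other premise forces O(¬issue_refund). An ideal world satisfying every premise can still have issue_refund true, so F(issue_refund) is not derivable.

No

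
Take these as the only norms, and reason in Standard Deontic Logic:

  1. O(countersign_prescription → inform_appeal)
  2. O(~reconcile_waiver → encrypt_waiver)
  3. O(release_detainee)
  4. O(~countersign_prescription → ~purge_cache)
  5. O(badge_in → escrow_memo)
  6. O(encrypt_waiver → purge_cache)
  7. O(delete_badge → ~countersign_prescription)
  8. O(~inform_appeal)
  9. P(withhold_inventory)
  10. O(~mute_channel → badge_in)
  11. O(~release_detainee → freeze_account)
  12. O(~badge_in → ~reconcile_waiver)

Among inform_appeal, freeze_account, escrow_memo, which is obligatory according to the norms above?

escrow_memo

From premise 8 we have O(~inform_appeal).
Premise 1 is O(countersign_prescription → inform_appeal); contrapositively O(~inform_appeal → ~countersign_prescription). Since O(~inform_appeal) holds, K gives O(~countersign_prescription).
From O(~countersign_prescription) and premise 4, O(~countersign_prescription → ~purge_cache), we obtain O(~purge_cache).
Premise 6 is O(encrypt_waiver → purge_cache); contrapositively O(~purge_cache → ~encrypt_waiver). Since O(~purge_cache) holds, K gives O(~encrypt_waiver).
Premise 2 is O(~reconcile_waiver → encrypt_waiver); contrapositively O(~encrypt_waiver → reconcile_waiver). Since O(~encrypt_waiver) holds, K gives O(reconcile_waiver).
Premise 12, O(~badge_in → ~reconcile_waiver), contraposes to O(reconcile_waiver → badge_in); with O(reconcile_waiver) we get O(badge_in).
Premise 5 is O(badge_in → escrow_memo); since O(badge_in), deontic closure gives O(escrow_memo).
So O(escrow_memo) holds — escrow_memo is obligatory. None of the other listed options is made obligatory by any chain of premises.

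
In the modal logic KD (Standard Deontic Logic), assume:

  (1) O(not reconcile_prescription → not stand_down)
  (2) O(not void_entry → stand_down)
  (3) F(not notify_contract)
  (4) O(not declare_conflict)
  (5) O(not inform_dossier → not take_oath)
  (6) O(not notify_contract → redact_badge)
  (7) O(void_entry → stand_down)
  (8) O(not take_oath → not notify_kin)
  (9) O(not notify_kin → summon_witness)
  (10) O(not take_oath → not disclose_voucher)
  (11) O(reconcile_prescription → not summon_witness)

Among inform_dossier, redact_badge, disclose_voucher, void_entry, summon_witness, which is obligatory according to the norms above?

inform_dossier

Premises 2 and 7 cover both cases: O(not void_entry → stand_down) and O(void_entry → stand_down). Since not void_entry ∨ void_entry is a tautology, O(stand_down) follows.
The contrapositive of premise 1 (O(not reconcile_prescription → not stand_down)) is O(stand_down → reconcile_prescription), and O(stand_down) is already established, so O(reconcile_prescription).
Premise 11 is O(reconcile_prescription → not summon_witness); since O(reconcile_prescription), deontic closure gives O(not summon_witness).
Premise 9 is O(not notify_kin → summon_witness); contrapositively O(not summon_witness → notify_kin). Since O(not summon_witness) holds, K gives O(notify_kin).
The contrapositive of premise 8 (O(not take_oath → not notify_kin)) is O(notify_kin → take_oath), and O(notify_kin) is already established, so O(take_oath).
Premise 5 is O(not inform_dossier → not take_oath); contrapositively O(take_oath → inform_dossier). Since O(take_oath) holds, K gives O(inform_dossier).
So O(inform_dossier) holds — inform_dossier is obligatory. None of the other listed options is made obligatory by any chain of premises.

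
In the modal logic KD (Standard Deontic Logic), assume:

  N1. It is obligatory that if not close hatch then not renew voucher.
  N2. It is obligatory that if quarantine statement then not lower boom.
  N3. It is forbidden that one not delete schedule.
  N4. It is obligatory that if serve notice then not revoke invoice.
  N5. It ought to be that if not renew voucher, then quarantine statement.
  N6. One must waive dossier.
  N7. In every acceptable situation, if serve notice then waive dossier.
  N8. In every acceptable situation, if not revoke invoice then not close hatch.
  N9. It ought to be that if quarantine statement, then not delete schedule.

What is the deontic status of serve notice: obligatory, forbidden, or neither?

F(¬delete_schedule) at premise 3 means O(delete_schedule).
Premise 9, O(quarantine_statement → ¬delete_schedule), contraposes to O(delete_schedule → ¬quarantine_statement); with O(delete_schedule) we get O(¬quarantine_statement).
The contrapositive of premise 5 (O(¬renew_voucher → quarantine_statement)) is O(¬quarantine_statement → renew_voucher), and O(¬quarantine_statement) is already established, so O(renew_voucher).
Premise 1 is O(¬close_hatch → ¬renew_voucher); contrapositively O(renew_voucher → close_hatch). Since O(renew_voucher) holds, K gives O(close_hatch).
The contrapositive of premise 8 (O(¬revoke_invoice → ¬close_hatch)) is O(close_hatch → revoke_invoice), and O(close_hatch) is already established, so O(revoke_invoice).
Premise 4 is O(serve_notice → ¬revoke_invoice); contrapositively O(revoke_invoice → ¬serve_notice). Since O(revoke_invoice) holds, K gives O(¬serve_notice).
Premises 2, 6, 7 do not contribute to this derivation.
Thus O(¬serve_notice), which is F(serve_notice): serve_notice is forbidden.

Forbidden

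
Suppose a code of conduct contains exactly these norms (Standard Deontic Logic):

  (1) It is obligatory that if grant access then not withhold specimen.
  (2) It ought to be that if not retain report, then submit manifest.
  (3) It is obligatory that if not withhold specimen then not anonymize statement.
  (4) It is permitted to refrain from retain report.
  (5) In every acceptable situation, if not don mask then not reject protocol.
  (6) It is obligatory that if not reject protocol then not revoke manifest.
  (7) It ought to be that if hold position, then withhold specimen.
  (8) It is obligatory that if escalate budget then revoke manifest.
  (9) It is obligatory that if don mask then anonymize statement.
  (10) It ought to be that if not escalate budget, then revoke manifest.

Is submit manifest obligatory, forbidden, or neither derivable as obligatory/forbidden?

Neither

Premise 2 is O(¬retain_report → submit_manifest), but O(¬retain_report) is not derivable from the premises (the permission P(¬retain_report) asserts only ¬O(retain_report), not O(¬retain_report)), so it does not yield O(submit_manifest).
No premise or chain of K-axiom applications forces O(submit_manifest), and none forces O(¬submit_manifest). So submit_manifest is neither obligatory nor forbidden under these norms.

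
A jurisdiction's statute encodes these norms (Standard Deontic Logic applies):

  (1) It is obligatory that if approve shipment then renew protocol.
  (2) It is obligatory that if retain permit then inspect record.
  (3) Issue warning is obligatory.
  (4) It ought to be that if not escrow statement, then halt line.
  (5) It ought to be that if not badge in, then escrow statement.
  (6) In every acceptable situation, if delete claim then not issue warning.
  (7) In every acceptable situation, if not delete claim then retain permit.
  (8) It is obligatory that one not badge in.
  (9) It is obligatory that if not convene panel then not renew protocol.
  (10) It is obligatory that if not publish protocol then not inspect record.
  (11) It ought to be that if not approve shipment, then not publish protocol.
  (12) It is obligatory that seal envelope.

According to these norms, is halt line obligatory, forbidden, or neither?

Neither

Premise 4 is O(¬escrow_statement → halt_line), but O(¬escrow_statement) is not derivable from the premises, so it does not yield O(halt_line).
No premise or chain of K-axiom applications forces O(halt_line), and none forces O(¬halt_line). So halt_line is neither obligatory nor forbidden under these norms.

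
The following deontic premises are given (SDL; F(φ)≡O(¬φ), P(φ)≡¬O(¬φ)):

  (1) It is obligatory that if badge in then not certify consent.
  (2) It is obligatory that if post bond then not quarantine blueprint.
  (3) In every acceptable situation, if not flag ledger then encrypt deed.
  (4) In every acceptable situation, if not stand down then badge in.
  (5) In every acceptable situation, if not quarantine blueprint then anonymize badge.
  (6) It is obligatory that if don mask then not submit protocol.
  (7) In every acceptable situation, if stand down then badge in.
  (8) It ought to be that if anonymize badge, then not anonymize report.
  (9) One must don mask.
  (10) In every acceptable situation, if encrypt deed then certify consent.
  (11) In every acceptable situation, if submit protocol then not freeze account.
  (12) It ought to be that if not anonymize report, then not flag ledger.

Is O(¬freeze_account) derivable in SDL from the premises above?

Premise 11 is O(submit_protocol → ¬freeze_account), but O(submit_protocol) is not derivable from the premises, so it does not yield O(¬freeze_account).
No other premise forces O(¬freeze_account). An ideal world satisfying every premise can still have ¬freeze_account false, so O(¬freeze_account) is not derivable.

No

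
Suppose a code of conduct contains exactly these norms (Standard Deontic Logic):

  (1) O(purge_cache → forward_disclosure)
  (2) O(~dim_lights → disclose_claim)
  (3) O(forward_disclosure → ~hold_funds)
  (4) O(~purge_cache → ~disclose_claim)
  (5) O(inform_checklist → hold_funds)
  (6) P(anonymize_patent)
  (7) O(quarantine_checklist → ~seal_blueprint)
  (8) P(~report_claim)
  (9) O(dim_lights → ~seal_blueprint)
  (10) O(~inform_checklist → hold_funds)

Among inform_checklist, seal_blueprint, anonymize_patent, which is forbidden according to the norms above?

Premises 5 and 10 are O(inform_checklist → hold_funds) and O(~inform_checklist → hold_funds); every ideal world satisfies inform_checklist or ~inform_checklist, so in either case hold_funds holds — hence O(hold_funds).
Premise 3, O(forward_disclosure → ~hold_funds), contraposes to O(hold_funds → ~forward_disclosure); with O(hold_funds) we get O(~forward_disclosure).
The contrapositive of premise 1 (O(purge_cache → forward_disclosure)) is O(~forward_disclosure → ~purge_cache), and O(~forward_disclosure) is already established, so O(~purge_cache).
From O(~purge_cache) and premise 4, O(~purge_cache → ~disclose_claim), we obtain O(~disclose_claim).
The contrapositive of premise 2 (O(~dim_lights → disclose_claim)) is O(~disclose_claim → dim_lights), and O(~disclose_claim) is already established, so O(dim_lights).
Premise 9 is O(dim_lights → ~seal_blueprint); since O(dim_lights), deontic closure gives O(~seal_blueprint).
So O(~seal_blueprint) holds, i.e. seal_blueprint is forbidden. None of the other listed options is forbidden under the premises.

seal_blueprint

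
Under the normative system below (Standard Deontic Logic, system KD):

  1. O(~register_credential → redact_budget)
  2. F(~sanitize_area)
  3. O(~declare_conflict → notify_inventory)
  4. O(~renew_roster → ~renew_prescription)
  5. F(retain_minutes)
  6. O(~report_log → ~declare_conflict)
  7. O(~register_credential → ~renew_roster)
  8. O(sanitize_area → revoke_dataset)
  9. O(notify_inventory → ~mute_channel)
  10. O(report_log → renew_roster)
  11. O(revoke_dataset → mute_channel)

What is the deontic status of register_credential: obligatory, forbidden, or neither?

Obligatory

Premise 2, F(~sanitize_area), is equivalent to O(sanitize_area).
With premise 8, O(sanitize_area → revoke_dataset), the K-axiom yields O(revoke_dataset).
Premise 11 is O(revoke_dataset → mute_channel); since O(revoke_dataset), deontic closure gives O(mute_channel).
The contrapositive of premise 9 (O(notify_inventory → ~mute_channel)) is O(mute_channel → ~notify_inventory), and O(mute_channel) is already established, so O(~notify_inventory).
Premise 3, O(~declare_conflict → notify_inventory), contraposes to O(~notify_inventory → declare_conflict); with O(~notify_inventory) we get O(declare_conflict).
Premise 6, O(~report_log → ~declare_conflict), contraposes to O(declare_conflict → report_log); with O(declare_conflict) we get O(report_log).
Applying K to premise 10 (O(report_log → renew_roster)) and O(report_log) yields O(renew_roster).
Premise 7, O(~register_credential → ~renew_roster), contraposes to O(renew_roster → register_credential); with O(renew_roster) we get O(register_credential).
Premises 1, 4, 5 do not contribute to this derivation.
Hence register_credential is obligatory.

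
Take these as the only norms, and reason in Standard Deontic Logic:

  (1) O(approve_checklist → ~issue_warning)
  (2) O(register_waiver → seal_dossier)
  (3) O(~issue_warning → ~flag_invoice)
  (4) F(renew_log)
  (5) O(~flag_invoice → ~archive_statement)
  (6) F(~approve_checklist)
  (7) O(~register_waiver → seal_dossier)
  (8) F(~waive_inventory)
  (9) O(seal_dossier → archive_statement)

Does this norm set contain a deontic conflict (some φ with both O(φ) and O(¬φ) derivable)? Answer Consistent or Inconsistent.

Inconsistent

Premises 2 and 7 are O(register_waiver → seal_dossier) and O(~register_waiver → seal_dossier); every ideal world satisfies register_waiver or ~register_waiver, so in either case seal_dossier holds — hence O(seal_dossier).
Applying K to premise 9 (O(seal_dossier → archive_statement)) and O(seal_dossier) yields O(archive_statement).
Premise 5 is O(~flag_invoice → ~archive_statement); contrapositively O(archive_statement → flag_invoice). Since O(archive_statement) holds, K gives O(flag_invoice).
The contrapositive of premise 3 (O(~issue_warning → ~flag_invoice)) is O(flag_invoice → issue_warning), and O(flag_invoice) is already established, so O(issue_warning).
The contrapositive of premise 1 (O(approve_checklist → ~issue_warning)) is O(issue_warning → ~approve_checklist), and O(issue_warning) is already established, so O(~approve_checklist).
Yet premise 6 is F(~approve_checklist), i.e. O(approve_checklist).
We now have both O(~approve_checklist) and O(approve_checklist) — approve_checklist is simultaneously obligatory and forbidden, violating the D-axiom.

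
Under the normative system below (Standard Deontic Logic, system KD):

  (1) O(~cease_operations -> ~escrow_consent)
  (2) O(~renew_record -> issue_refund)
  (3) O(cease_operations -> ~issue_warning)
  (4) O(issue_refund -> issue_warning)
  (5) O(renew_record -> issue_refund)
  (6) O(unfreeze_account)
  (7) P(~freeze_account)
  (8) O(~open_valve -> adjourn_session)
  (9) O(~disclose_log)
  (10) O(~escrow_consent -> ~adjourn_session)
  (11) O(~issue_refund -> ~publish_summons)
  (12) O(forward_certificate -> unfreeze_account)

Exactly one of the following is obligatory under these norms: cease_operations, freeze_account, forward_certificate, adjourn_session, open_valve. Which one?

open_valve

Premises 2 and 5 are O(~renew_record -> issue_refund) and O(renew_record -> issue_refund); every ideal world satisfies ~renew_record or renew_record, so in either case issue_refund holds — hence O(issue_refund).
With premise 4, O(issue_refund -> issue_warning), the K-axiom yields O(issue_warning).
Premise 3 is O(cease_operations -> ~issue_warning); contrapositively O(issue_warning -> ~cease_operations). Since O(issue_warning) holds, K gives O(~cease_operations).
With premise 1, O(~cease_operations -> ~escrow_consent), the K-axiom yields O(~escrow_consent).
From O(~escrow_consent) and premise 10, O(~escrow_consent -> ~adjourn_session), we obtain O(~adjourn_session).
Premise 8 is O(~open_valve -> adjourn_session); contrapositively O(~adjourn_session -> open_valve). Since O(~adjourn_session) holds, K gives O(open_valve).
So O(open_valve) holds — open_valve is obligatory. None of the other listed options is made obligatory by any chain of premises.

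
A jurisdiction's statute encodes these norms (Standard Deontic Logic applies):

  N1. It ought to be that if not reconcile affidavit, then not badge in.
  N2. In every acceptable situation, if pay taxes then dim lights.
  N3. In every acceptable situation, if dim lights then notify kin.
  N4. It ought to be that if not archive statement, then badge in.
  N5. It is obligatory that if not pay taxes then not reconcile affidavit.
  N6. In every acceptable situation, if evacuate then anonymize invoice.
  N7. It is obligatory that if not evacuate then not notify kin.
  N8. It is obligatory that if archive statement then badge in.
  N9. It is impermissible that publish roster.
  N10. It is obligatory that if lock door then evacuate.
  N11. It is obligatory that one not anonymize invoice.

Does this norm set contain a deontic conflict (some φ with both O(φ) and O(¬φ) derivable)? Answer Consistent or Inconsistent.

Inconsistent

Premises 4 and 8 cover both cases: O(¬archive_statement → badge_in) and O(archive_statement → badge_in). Since ¬archive_statement ∨ archive_statement is a tautology, O(badge_in) follows.
The contrapositive of premise 1 (O(¬reconcile_affidavit → ¬badge_in)) is O(badge_in → reconcile_affidavit), and O(badge_in) is already established, so O(reconcile_affidavit).
Premise 5, O(¬pay_taxes → ¬reconcile_affidavit), contraposes to O(reconcile_affidavit → pay_taxes); with O(reconcile_affidavit) we get O(pay_taxes).
Premise 2 is O(pay_taxes → dim_lights); since O(pay_taxes), deontic closure gives O(dim_lights).
Applying K to premise 3 (O(dim_lights → notify_kin)) and O(dim_lights) yields O(notify_kin).
The contrapositive of premise 7 (O(¬evacuate → ¬notify_kin)) is O(notify_kin → evacuate), and O(notify_kin) is already established, so O(evacuate).
Applying K to premise 6 (O(evacuate → anonymize_invoice)) and O(evacuate) yields O(anonymize_invoice).
Yet premise 11 states O(¬anonymize_invoice).
We now have both O(anonymize_invoice) and O(¬anonymize_invoice) — anonymize_invoice is simultaneously obligatory and forbidden, violating the D-axiom.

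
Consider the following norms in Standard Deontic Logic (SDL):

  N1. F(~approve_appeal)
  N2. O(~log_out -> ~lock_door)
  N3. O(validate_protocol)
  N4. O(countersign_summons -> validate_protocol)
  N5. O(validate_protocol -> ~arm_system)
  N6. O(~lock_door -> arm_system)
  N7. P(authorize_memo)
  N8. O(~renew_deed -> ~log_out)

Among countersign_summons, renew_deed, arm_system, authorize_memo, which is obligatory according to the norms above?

renew_deed

Premise 3 states O(validate_protocol) outright.
Applying K to premise 5 (O(validate_protocol -> ~arm_system)) and O(validate_protocol) yields O(~arm_system).
Premise 6, O(~lock_door -> arm_system), contraposes to O(~arm_system -> lock_door); with O(~arm_system) we get O(lock_door).
The contrapositive of premise 2 (O(~log_out -> ~lock_door)) is O(lock_door -> log_out), and O(lock_door) is already established, so O(log_out).
Premise 8, O(~renew_deed -> ~log_out), contraposes to O(log_out -> renew_deed); with O(log_out) we get O(renew_deed).
So O(renew_deed) holds — renew_deed is obligatory. None of the other listed options is made obligatory by any chain of premises.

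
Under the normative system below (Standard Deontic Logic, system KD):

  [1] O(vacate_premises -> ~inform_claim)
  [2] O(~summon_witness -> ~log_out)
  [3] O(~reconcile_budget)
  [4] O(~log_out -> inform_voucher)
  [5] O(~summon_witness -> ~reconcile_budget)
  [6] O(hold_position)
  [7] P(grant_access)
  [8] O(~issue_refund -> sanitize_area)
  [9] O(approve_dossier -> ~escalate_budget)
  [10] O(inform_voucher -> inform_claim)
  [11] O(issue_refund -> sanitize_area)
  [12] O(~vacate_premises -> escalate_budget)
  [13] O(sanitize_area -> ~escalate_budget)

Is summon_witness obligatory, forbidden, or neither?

Obligatory

Premises 8 and 11 cover both cases: O(~issue_refund -> sanitize_area) and O(issue_refund -> sanitize_area). Since ~issue_refund ∨ issue_refund is a tautology, O(sanitize_area) follows.
Premise 13 is O(sanitize_area -> ~escalate_budget); since O(sanitize_area), deontic closure gives O(~escalate_budget).
The contrapositive of premise 12 (O(~vacate_premises -> escalate_budget)) is O(~escalate_budget -> vacate_premises), and O(~escalate_budget) is already established, so O(vacate_premises).
Premise 1 is O(vacate_premises -> ~inform_claim); since O(vacate_premises), deontic closure gives O(~inform_claim).
Premise 10, O(inform_voucher -> inform_claim), contraposes to O(~inform_claim -> ~inform_voucher); with O(~inform_claim) we get O(~inform_voucher).
Premise 4, O(~log_out -> inform_voucher), contraposes to O(~inform_voucher -> log_out); with O(~inform_voucher) we get O(log_out).
Premise 2, O(~summon_witness -> ~log_out), contraposes to O(log_out -> summon_witness); with O(log_out) we get O(summon_witness).
Premises 3, 5, 6, 7, 9 do not contribute to this derivation.
Hence summon_witness is obligatory.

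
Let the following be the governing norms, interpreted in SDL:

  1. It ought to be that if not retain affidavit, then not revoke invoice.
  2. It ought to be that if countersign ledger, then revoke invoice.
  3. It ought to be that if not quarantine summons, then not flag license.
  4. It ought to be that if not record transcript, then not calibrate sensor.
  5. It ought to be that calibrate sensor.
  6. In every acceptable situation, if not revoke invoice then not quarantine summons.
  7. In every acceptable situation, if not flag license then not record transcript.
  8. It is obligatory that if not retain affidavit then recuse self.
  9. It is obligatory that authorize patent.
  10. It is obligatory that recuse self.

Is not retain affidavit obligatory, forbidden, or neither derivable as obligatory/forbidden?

From premise 5 we have O(calibrate_sensor).
The contrapositive of premise 4 (O(¬record_transcript → ¬calibrate_sensor)) is O(calibrate_sensor → record_transcript), and O(calibrate_sensor) is already established, so O(record_transcript).
Premise 7 is O(¬flag_license → ¬record_transcript); contrapositively O(record_transcript → flag_license). Since O(record_transcript) holds, K gives O(flag_license).
Premise 3 is O(¬quarantine_summons → ¬flag_license); contrapositively O(flag_license → quarantine_summons). Since O(flag_license) holds, K gives O(quarantine_summons).
The contrapositive of premise 6 (O(¬revoke_invoice → ¬quarantine_summons)) is O(quarantine_summons → revoke_invoice), and O(quarantine_summons) is already established, so O(revoke_invoice).
Premise 1 is O(¬retain_affidavit → ¬revoke_invoice); contrapositively O(revoke_invoice → retain_affidavit). Since O(revoke_invoice) holds, K gives O(retain_affidavit).
Premises 2, 8, 9, 10 do not contribute to this derivation.
Thus O(retain_affidavit), which is F(¬retain_affidavit): ¬retain_affidavit is forbidden.

Forbidden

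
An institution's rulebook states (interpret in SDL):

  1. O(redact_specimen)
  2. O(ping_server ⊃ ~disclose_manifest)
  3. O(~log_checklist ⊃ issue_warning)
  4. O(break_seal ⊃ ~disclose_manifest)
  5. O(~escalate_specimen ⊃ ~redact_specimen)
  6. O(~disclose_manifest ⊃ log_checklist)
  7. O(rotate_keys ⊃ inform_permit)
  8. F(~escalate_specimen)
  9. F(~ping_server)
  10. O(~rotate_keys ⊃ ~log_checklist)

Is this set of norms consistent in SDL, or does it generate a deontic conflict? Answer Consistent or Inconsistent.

Consistent

Premise 5 is O(~escalate_specimen ⊃ ~redact_specimen), but O(~escalate_specimen) is not derivable from the premises, so it does not yield O(~redact_specimen).
So O(~redact_specimen) is not derivable, and the apparent clash with O(redact_specimen) does not arise.
A world satisfying every obligation exists (e.g. break_seal=false, disclose_manifest=false, escalate_specimen=true, inform_permit=true, issue_warning=false, log_checklist=true, ping_server=true, redact_specimen=true, rotate_keys=true); no atom is both obligatory and forbidden, so the set is consistent.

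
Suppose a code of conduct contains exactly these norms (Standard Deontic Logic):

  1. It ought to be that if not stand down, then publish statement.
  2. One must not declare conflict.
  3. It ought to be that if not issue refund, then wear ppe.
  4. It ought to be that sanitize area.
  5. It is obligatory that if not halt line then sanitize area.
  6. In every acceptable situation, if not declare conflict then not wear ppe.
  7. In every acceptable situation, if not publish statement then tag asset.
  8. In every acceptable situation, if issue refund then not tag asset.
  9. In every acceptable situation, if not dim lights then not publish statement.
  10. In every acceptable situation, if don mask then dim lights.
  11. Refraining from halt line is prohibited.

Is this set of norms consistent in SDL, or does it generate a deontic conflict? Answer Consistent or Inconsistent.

Consistent

Premise 5 is O(¬halt_line → sanitize_area); even if O(sanitize_area) held, inferring O(¬halt_line) would be affirming the consequent — invalid.
So O(¬halt_line) is not derivable, and the apparent clash with O(halt_line) does not arise.
A world satisfying every obligation exists (e.g. declare_conflict=false, dim_lights=true, don_mask=false, halt_line=true, issue_refund=true, publish_statement=true, sanitize_area=true, stand_down=false, tag_asset=false, wear_ppe=false); no atom is both obligatory and forbidden, so the set is consistent.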